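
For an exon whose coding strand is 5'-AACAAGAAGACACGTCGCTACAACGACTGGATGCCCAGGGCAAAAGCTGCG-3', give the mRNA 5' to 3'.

The mRNA is synthesized from the template strand, so it matches the coding strand with T replaced by U.

5′-AACAAGAAGACACGUCGCUACAACGACUGGAUGCCCAGGGCAAAAGCUGCG-3′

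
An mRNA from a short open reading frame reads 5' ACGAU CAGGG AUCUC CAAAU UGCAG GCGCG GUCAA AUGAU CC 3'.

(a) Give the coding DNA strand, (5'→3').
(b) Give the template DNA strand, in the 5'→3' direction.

(a) 5'-ACGATCAGGGATCTCCAAATTGCAGGCGCGGTCAAATGATCC-3'
(b) 5'-GGATCATTTGACCGCGCCTGCAATTTGGAGATCCCTGATCGT-3'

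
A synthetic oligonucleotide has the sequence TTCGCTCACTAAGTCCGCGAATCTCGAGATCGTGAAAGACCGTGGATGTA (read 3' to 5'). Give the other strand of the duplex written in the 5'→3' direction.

5′-AAGCGAGTGATTCAGGCGCTTAGAGCTCTAGCACTTTCTGGCACCTACAT-3′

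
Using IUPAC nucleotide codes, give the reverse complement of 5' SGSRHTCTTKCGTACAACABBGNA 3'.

Standard pairs A↔T, G↔C; ambiguity codes pair R↔Y, K↔M, S↔S, B↔V, H↔D, N↔N. Complement (SCSYDAGAAMGCATGTTGTVVCNT), then reverse for 5'→3'.

5'-TNCVVTGTTGTACGMAAGADYSCS-3'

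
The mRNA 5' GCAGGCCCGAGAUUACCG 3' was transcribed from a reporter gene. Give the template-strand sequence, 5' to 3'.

5′-CGGTAATCTCGGGCCTGC-3′

Replace U with T to get the coding DNA strand: GCAGGCCCGAGATTACCG. The template strand is its reverse complement (complement CGTCCGGGCTCTAATGGC, then reverse).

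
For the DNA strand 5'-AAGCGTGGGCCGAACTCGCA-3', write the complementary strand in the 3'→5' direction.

Base-pairing A↔T, G↔C gives the complement. The complementary strand is antiparallel, so paired with a 5'→3' strand it runs 3'→5'.

3'-TTCGCACCCGGCTTGAGCGT-5'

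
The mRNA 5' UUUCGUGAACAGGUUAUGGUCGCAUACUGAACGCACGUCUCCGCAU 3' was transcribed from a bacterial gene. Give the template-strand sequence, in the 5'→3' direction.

Replace U with T to get the coding DNA strand: TTTCGTGAACAGGTTATGGTCGCATACTGAACGCACGTCTCCGCAT. The template strand is its reverse complement (complement AAAGCACTTGTCCAATACCAGCGTATGACTTGCGTGCAGAGGCGTA, then reverse).

5'-ATGCGGAGACGTGCGTTCAGTATGCGACCATAACCTGTTCACGAAA-3'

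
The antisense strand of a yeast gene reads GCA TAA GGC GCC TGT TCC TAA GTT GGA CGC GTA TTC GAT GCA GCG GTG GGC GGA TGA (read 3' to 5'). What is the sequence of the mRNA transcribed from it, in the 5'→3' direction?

5'-CGUAUUCCGCGGACAAGGAUUCAACCUGCGCAUAAGCUACGUCGCCACCCGCCUACU-3'

Reading the template 3'→5' as shown, RNA polymerase pairs each base (A→U, T→A, G↔C) to build mRNA 5'→3' directly.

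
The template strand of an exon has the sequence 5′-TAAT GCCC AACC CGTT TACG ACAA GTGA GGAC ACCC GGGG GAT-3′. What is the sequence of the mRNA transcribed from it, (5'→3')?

The mRNA has the sequence of the coding strand (reverse complement of the template) with T→U. Reverse complement of TAATGCCCAACCCGTTTACGACAAGTGAGGACACCCGGGGGAT is ATCCCCCGGGTGTCCTCACTTGTCGTAAACGGGTTGGGCATTA; then T→U.

5′-AUCCCCCGGGUGUCCUCACUUGUCGUAAACGGGUUGGGCAUUA-3′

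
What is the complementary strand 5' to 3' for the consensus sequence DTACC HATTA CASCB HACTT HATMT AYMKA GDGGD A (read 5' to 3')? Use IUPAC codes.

5'-THCCHCTMKRTAKATDAAGTDVGSTGTAATDGGTAH-3'

Standard pairs A↔T, G↔C; ambiguity codes pair Y↔R, M↔K, S↔S, B↔V, D↔H. Complement (HATGGDTAATGTSGVDTGAADTAKATRKMTCHCCHT), then reverse for 5'→3'.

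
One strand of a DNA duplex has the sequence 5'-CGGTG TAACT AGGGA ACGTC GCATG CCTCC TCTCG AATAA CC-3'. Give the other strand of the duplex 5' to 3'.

The complement of CGGTGTAACTAGGGAACGTCGCATGCCTCCTCTCGAATAACC is GCCACATTGATCCCTTGCAGCGTACGGAGGAGAGCTTATTGG (A↔T, G↔C). DNA strands are antiparallel, so the complementary strand runs 3'→5'; reversing gives the 5'→3' form.

5'-GGTTATTCGAGAGGAGGCATGCGACGTTCCCTAGTTACACCG-3'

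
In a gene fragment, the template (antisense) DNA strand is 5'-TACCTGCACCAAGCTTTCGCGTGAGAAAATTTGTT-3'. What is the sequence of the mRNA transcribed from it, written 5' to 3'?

5'-AACAAAUUUUCUCACGCGAAAGCUUGGUGCAGGUA-3'

The mRNA has the sequence of the coding strand (reverse complement of the template) with T→U. Reverse complement of TACCTGCACCAAGCTTTCGCGTGAGAAAATTTGTT is AACAAATTTTCTCACGCGAAAGCTTGGTGCAGGTA; then T→U.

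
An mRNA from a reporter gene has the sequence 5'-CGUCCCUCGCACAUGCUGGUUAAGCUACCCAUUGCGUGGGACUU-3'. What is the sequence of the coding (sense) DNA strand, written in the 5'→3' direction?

The coding DNA strand has the same 5'→3' sequence as the mRNA with U replaced by T.

5'-CGTCCCTCGCACATGCTGGTTAAGCTACCCATTGCGTGGGACTT-3'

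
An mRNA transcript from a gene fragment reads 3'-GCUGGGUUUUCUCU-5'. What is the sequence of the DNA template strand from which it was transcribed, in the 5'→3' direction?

5'-CGACCCAAAAGAGA-3'

Written 5'→3' the mRNA is UCUCUUUUGGGUCG, so the coding DNA strand is TCTCTTTTGGGTCG. The template is its reverse complement.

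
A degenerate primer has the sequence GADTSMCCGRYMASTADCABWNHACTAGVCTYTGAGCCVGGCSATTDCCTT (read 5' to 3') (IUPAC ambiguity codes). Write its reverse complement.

5′-AAGGHAATSGCCBGGCTCARAGBCTAGTDNWVTGHTASTKRYCGGKSAHTC-3′

Standard pairs A↔T, G↔C; ambiguity codes pair R↔Y, M↔K, W↔W, S↔S, B↔V, D↔H, N↔N. Complement (CTHASKGGCYRKTSATHGTVWNDTGATCBGARACTCGGBCCGSTAAHGGAA), then reverse for 5'→3'.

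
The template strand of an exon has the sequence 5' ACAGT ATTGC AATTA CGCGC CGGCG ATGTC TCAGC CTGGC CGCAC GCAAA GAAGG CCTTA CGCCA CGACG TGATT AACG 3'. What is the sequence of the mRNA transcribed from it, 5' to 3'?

5'-CGUUAAUCACGUCGUGGCGUAAGGCCUUCUUUGCGUGCGGCCAGGCUGAGACAUCGCCGGCGCGUAAUUGCAAUACUGU-3'

RNA polymerase reads the template 3'→5' and synthesizes mRNA 5'→3' by base-pairing (A→U, T→A, G↔C). The complement of the template is TGTCATAACGTTAATGCGCGGCCGCTACAGAGTCGGACCGGCGTGCGTTTCTTCCGGAATGCGGTGCTGCACTAATTGC; antiparallel, so 5'→3' the coding strand is CGTTAATCACGTCGTGGCGTAAGGCCTTCTTTGCGTGCGGCCAGGCTGAGACATCGCCGGCGCGTAATTGCAATACTGT. Replace T with U for the mRNA.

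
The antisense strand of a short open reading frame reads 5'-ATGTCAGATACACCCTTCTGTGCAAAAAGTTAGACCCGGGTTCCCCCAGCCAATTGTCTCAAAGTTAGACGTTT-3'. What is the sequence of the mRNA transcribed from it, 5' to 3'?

RNA polymerase reads the template 3'→5' and synthesizes mRNA 5'→3' by base-pairing (A→U, T→A, G↔C). The complement of the template is TACAGTCTATGTGGGAAGACACGTTTTTCAATCTGGGCCCAAGGGGGTCGGTTAACAGAGTTTCAATCTGCAAA; antiparallel, so 5'→3' the coding strand is AAACGTCTAACTTTGAGACAATTGGCTGGGGGAACCCGGGTCTAACTTTTTGCACAGAAGGGTGTATCTGACAT. Replace T with U for the mRNA.

5'-AAACGUCUAACUUUGAGACAAUUGGCUGGGGGAACCCGGGUCUAACUUUUUGCACAGAAGGGUGUAUCUGACAU-3'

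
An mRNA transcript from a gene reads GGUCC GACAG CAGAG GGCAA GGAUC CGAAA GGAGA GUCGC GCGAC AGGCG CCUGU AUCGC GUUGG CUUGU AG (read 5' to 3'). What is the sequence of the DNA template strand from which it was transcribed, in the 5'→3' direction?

Replace U with T to get the coding DNA strand: GGTCCGACAGCAGAGGGCAAGGATCCGAAAGGAGAGTCGCGCGACAGGCGCCTGTATCGCGTTGGCTTGTAG. The template strand is its reverse complement (complement CCAGGCTGTCGTCTCCCGTTCCTAGGCTTTCCTCTCAGCGCGCTGTCCGCGGACATAGCGCAACCGAACATC, then reverse).

5'-CTACAAGCCAACGCGATACAGGCGCCTGTCGCGCGACTCTCCTTTCGGATCCTTGCCCTCTGCTGTCGGACC-3'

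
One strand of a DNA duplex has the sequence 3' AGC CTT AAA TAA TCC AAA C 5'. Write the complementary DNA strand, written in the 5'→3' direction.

5'-TCGGAATTTATTAGGTTTG-3'

The strand is given 3'→5', so its complement runs 5'→3' in the same left-to-right order: pair each base A↔T, G↔C.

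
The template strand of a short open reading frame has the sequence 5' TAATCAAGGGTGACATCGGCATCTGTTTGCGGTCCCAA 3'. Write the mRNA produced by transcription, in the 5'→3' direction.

5′-UUGGGACCGCAAACAGAUGCCGAUGUCACCCUUGAUUA-3′

The mRNA has the sequence of the coding strand (reverse complement of the template) with T→U. Reverse complement of TAATCAAGGGTGACATCGGCATCTGTTTGCGGTCCCAA is TTGGGACCGCAAACAGATGCCGATGTCACCCTTGATTA; then T→U.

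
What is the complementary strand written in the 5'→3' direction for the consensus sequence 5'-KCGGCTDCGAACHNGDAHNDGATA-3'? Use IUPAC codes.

Standard pairs A↔T, G↔C; ambiguity codes pair K↔M, D↔H, N↔N. Complement (MGCCGAHGCTTGDNCHTDNHCTAT), then reverse for 5'→3'.

5'-TATCHNDTHCNDGTTCGHAGCCGM-3'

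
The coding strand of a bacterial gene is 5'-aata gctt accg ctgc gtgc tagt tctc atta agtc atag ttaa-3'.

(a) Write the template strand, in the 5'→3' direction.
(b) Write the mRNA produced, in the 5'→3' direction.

(a) 5'-TTAACTATGACTTAATGAGAACTAGCACGCAGCGGTAAGCTATT-3'
(b) 5'-AAUAGCUUACCGCUGCGUGCUAGUUCUCAUUAAGUCAUAGUUAA-3'

(a) The template strand is the reverse complement of the coding strand: complement TTATCGAATGGCGACGCACGATCAAGAGTAATTCAGTATCAATT, then reverse.
(b) mRNA matches the coding strand with T→U.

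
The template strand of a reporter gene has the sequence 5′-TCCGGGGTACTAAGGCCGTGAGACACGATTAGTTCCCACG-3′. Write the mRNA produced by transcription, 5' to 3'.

RNA polymerase reads the template 3'→5' and synthesizes mRNA 5'→3' by base-pairing (A→U, T→A, G↔C). The complement of the template is AGGCCCCATGATTCCGGCACTCTGTGCTAATCAAGGGTGC; antiparallel, so 5'→3' the coding strand is CGTGGGAACTAATCGTGTCTCACGGCCTTAGTACCCCGGA. Replace T with U for the mRNA.

5'-CGUGGGAACUAAUCGUGUCUCACGGCCUUAGUACCCCGGA-3'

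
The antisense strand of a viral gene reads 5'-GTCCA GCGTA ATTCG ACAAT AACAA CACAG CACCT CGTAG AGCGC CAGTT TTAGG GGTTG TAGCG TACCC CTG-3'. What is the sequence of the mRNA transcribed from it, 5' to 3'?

RNA polymerase reads the template 3'→5' and synthesizes mRNA 5'→3' by base-pairing (A→U, T→A, G↔C). The complement of the template is CAGGTCGCATTAAGCTGTTATTGTTGTGTCGTGGAGCATCTCGCGGTCAAAATCCCCAACATCGCATGGGGAC; antiparallel, so 5'→3' the coding strand is CAGGGGTACGCTACAACCCCTAAAACTGGCGCTCTACGAGGTGCTGTGTTGTTATTGTCGAATTACGCTGGAC. Replace T with U for the mRNA.

5'-CAGGGGUACGCUACAACCCCUAAAACUGGCGCUCUACGAGGUGCUGUGUUGUUAUUGUCGAAUUACGCUGGAC-3'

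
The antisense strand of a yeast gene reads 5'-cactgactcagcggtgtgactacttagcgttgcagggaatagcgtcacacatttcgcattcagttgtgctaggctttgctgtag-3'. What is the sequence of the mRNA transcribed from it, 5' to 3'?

The mRNA has the sequence of the coding strand (reverse complement of the template) with T→U. Reverse complement of CACTGACTCAGCGGTGTGACTACTTAGCGTTGCAGGGAATAGCGTCACACATTTCGCATTCAGTTGTGCTAGGCTTTGCTGTAG is CTACAGCAAAGCCTAGCACAACTGAATGCGAAATGTGTGACGCTATTCCCTGCAACGCTAAGTAGTCACACCGCTGAGTCAGTG; then T→U.

5'-CUACAGCAAAGCCUAGCACAACUGAAUGCGAAAUGUGUGACGCUAUUCCCUGCAACGCUAAGUAGUCACACCGCUGAGUCAGUG-3'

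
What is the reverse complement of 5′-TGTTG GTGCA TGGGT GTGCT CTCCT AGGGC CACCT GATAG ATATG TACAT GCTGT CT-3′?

Complement each base (A↔T, G↔C): ACAACCACGTACCCACACGAGAGGATCCCGGTGGACTATCTATACATGTACGACAGA. Then reverse.

5'-AGACAGCATGTACATATCTATCAGGTGGCCCTAGGAGAGCACACCCATGCACCAACA-3'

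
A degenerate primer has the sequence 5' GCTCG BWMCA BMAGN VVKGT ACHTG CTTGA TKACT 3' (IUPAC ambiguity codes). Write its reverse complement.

Standard pairs A↔T, G↔C; ambiguity codes pair M↔K, W↔W, B↔V, H↔D, N↔N. Complement (CGAGCVWKGTVKTCNBBMCATGDACGAACTAMTGA), then reverse for 5'→3'.

5′-AGTMATCAAGCADGTACMBBNCTKVTGKWVCGAGC-3′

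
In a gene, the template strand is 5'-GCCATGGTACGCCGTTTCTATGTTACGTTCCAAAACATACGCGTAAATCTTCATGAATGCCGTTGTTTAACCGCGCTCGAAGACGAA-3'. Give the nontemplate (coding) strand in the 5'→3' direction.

The coding strand is complementary and antiparallel to the template: take the complement (A↔T, G↔C) and reverse.

5'-TTCGTCTTCGAGCGCGGTTAAACAACGGCATTCATGAAGATTTACGCGTATGTTTTGGAACGTAACATAGAAACGGCGTACCATGGC-3'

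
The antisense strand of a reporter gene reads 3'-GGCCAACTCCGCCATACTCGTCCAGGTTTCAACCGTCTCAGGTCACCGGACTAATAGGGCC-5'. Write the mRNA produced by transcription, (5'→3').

Reading the template 3'→5' as shown, RNA polymerase pairs each base (A→U, T→A, G↔C) to build mRNA 5'→3' directly.

5′-CCGGUUGAGGCGGUAUGAGCAGGUCCAAAGUUGGCAGAGUCCAGUGGCCUGAUUAUCCCGG-3′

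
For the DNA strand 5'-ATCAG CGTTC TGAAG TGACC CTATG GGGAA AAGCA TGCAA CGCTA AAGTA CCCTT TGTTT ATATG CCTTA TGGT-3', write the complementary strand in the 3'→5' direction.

3'-TAGTCGCAAGACTTCACTGGGATACCCCTTTTCGTACGTTGCGATTTCATGGGAAACAAATATACGGAATACCA-5'

Base-pairing A↔T, G↔C gives the complement. The complementary strand is antiparallel, so paired with a 5'→3' strand it runs 3'→5'.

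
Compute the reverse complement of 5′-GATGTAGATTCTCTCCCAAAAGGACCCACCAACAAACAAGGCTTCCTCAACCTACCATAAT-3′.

5'-ATTATGGTAGGTTGAGGAAGCCTTGTTTGTTGGTGGGTCCTTTTGGGAGAGAATCTACATC-3'

Complement each base (A↔T, G↔C): CTACATCTAAGAGAGGGTTTTCCTGGGTGGTTGTTTGTTCCGAAGGAGTTGGATGGTATTA. Then reverse.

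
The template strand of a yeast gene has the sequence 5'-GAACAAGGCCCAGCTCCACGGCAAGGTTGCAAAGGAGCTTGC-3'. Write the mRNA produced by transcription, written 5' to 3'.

5'-GCAAGCUCCUUUGCAACCUUGCCGUGGAGCUGGGCCUUGUUC-3'

RNA polymerase reads the template 3'→5' and synthesizes mRNA 5'→3' by base-pairing (A→U, T→A, G↔C). The complement of the template is CTTGTTCCGGGTCGAGGTGCCGTTCCAACGTTTCCTCGAACG; antiparallel, so 5'→3' the coding strand is GCAAGCTCCTTTGCAACCTTGCCGTGGAGCTGGGCCTTGTTC. Replace T with U for the mRNA.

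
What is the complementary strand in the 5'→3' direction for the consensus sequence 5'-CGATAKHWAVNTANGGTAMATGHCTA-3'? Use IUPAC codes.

5'-TAGDCATKTACCNTANBTWDMTATCG-3'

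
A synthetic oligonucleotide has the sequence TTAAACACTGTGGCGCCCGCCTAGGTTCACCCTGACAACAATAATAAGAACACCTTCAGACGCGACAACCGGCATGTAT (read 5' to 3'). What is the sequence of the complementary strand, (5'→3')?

Pairing A↔T and G↔C gives AATTTGTGACACCGCGGGCGGATCCAAGTGGGACTGTTGTTATTATTCTTGTGGAAGTCTGCGCTGTTGGCCGTACATA, running 3'→5'. Reverse for the 5'→3' convention.

5'-ATACATGCCGGTTGTCGCGTCTGAAGGTGTTCTTATTATTGTTGTCAGGGTGAACCTAGGCGGGCGCCACAGTGTTTAA-3'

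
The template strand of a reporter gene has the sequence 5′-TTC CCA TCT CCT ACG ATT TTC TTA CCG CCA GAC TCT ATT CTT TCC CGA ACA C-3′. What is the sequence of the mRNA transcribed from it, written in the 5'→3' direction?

The mRNA has the sequence of the coding strand (reverse complement of the template) with T→U. Reverse complement of TTCCCATCTCCTACGATTTTCTTACCGCCAGACTCTATTCTTTCCCGAACAC is GTGTTCGGGAAAGAATAGAGTCTGGCGGTAAGAAAATCGTAGGAGATGGGAA; then T→U.

5'-GUGUUCGGGAAAGAAUAGAGUCUGGCGGUAAGAAAAUCGUAGGAGAUGGGAA-3'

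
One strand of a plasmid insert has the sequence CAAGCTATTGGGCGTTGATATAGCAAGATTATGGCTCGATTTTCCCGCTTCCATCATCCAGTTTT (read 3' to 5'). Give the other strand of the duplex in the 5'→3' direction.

5'-GTTCGATAACCCGCAACTATATCGTTCTAATACCGAGCTAAAAGGGCGAAGGTAGTAGGTCAAAA-3'

The strand is given 3'→5', so its complement runs 5'→3' in the same left-to-right order: pair each base A↔T, G↔C.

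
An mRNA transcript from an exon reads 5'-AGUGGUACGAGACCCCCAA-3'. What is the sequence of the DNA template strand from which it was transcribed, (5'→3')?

Replace U with T to get the coding DNA strand: AGTGGTACGAGACCCCCAA. The template strand is its reverse complement (complement TCACCATGCTCTGGGGGTT, then reverse).

5'-TTGGGGGTCTCGTACCACT-3'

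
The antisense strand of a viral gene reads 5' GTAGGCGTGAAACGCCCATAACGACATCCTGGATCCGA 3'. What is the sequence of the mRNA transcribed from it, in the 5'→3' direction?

RNA polymerase reads the template 3'→5' and synthesizes mRNA 5'→3' by base-pairing (A→U, T→A, G↔C). The complement of the template is CATCCGCACTTTGCGGGTATTGCTGTAGGACCTAGGCT; antiparallel, so 5'→3' the coding strand is TCGGATCCAGGATGTCGTTATGGGCGTTTCACGCCTAC. Replace T with U for the mRNA.

5'-UCGGAUCCAGGAUGUCGUUAUGGGCGUUUCACGCCUAC-3'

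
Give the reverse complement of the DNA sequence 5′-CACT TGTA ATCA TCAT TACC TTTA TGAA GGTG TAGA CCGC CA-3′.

Complement each base (A↔T, G↔C): GTGAACATTAGTAGTAATGGAAATACTTCCACATCTGGCGGT. Then reverse.

5′-TGGCGGTCTACACCTTCATAAAGGTAATGATGATTACAAGTG-3′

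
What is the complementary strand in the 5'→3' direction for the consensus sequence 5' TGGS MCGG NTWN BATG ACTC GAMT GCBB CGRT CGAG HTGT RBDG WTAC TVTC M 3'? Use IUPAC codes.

Standard pairs A↔T, G↔C; ambiguity codes pair R↔Y, M↔K, W↔W, S↔S, B↔V, D↔H, N↔N. Complement (ACCSKGCCNAWNVTACTGAGCTKACGVVGCYAGCTCDACAYVHCWATGABAGK), then reverse for 5'→3'.

5′-KGABAGTAWCHVYACADCTCGAYCGVVGCAKTCGAGTCATVNWANCCGKSCCA-3′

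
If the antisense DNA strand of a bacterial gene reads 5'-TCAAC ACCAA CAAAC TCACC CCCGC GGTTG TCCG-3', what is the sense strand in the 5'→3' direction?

The coding strand is complementary and antiparallel to the template: take the complement (A↔T, G↔C) and reverse.

5'-CGGACAACCGCGGGGGTGAGTTTGTTGGTGTTGA-3'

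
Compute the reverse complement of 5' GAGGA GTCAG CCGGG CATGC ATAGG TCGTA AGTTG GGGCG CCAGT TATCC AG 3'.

Complement each base (A↔T, G↔C): CTCCTCAGTCGGCCCGTACGTATCCAGCATTCAACCCCGCGGTCAATAGGTC. Then reverse.

5′-CTGGATAACTGGCGCCCCAACTTACGACCTATGCATGCCCGGCTGACTCCTC-3′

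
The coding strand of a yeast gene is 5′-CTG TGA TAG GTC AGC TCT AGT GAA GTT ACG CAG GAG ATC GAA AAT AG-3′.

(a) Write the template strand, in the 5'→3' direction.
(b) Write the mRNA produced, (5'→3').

(a) 5'-CTATTTTCGATCTCCTGCGTAACTTCACTAGAGCTGACCTATCACAG-3'
(b) 5'-CUGUGAUAGGUCAGCUCUAGUGAAGUUACGCAGGAGAUCGAAAAUAG-3'

(a) The template strand is the reverse complement of the coding strand: complement GACACTATCCAGTCGAGATCACTTCAATGCGTCCTCTAGCTTTTATC, then reverse.
(b) mRNA matches the coding strand with T→U.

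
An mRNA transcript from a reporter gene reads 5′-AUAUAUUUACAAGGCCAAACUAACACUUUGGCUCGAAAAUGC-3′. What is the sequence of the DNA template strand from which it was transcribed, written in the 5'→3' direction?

5'-GCATTTTCGAGCCAAAGTGTTAGTTTGGCCTTGTAAATATAT-3'

Replace U with T to get the coding DNA strand: ATATATTTACAAGGCCAAACTAACACTTTGGCTCGAAAATGC. The template strand is its reverse complement (complement TATATAAATGTTCCGGTTTGATTGTGAAACCGAGCTTTTACG, then reverse).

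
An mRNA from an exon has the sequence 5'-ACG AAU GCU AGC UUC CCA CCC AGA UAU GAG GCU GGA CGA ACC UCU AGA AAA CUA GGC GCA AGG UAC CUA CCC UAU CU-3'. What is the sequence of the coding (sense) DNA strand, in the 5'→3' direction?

The coding DNA strand has the same 5'→3' sequence as the mRNA with U replaced by T.

5'-ACGAATGCTAGCTTCCCACCCAGATATGAGGCTGGACGAACCTCTAGAAAACTAGGCGCAAGGTACCTACCCTATCT-3'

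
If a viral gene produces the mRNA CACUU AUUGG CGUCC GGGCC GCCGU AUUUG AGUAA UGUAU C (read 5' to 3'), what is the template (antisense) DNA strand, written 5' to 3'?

Replace U with T to get the coding DNA strand: CACTTATTGGCGTCCGGGCCGCCGTATTTGAGTAATGTATC. The template strand is its reverse complement (complement GTGAATAACCGCAGGCCCGGCGGCATAAACTCATTACATAG, then reverse).

5'-GATACATTACTCAAATACGGCGGCCCGGACGCCAATAAGTG-3'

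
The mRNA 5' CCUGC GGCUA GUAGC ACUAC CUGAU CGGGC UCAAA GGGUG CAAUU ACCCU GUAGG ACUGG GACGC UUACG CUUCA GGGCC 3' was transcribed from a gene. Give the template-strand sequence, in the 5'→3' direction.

5'-GGCCCTGAAGCGTAAGCGTCCCAGTCCTACAGGGTAATTGCACCCTTTGAGCCCGATCAGGTAGTGCTACTAGCCGCAGG-3'

Replace U with T to get the coding DNA strand: CCTGCGGCTAGTAGCACTACCTGATCGGGCTCAAAGGGTGCAATTACCCTGTAGGACTGGGACGCTTACGCTTCAGGGCC. The template strand is its reverse complement (complement GGACGCCGATCATCGTGATGGACTAGCCCGAGTTTCCCACGTTAATGGGACATCCTGACCCTGCGAATGCGAAGTCCCGG, then reverse).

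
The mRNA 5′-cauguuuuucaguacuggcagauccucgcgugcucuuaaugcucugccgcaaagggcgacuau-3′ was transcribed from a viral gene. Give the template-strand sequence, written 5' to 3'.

Replace U with T to get the coding DNA strand: CATGTTTTTCAGTACTGGCAGATCCTCGCGTGCTCTTAATGCTCTGCCGCAAAGGGCGACTAT. The template strand is its reverse complement (complement GTACAAAAAGTCATGACCGTCTAGGAGCGCACGAGAATTACGAGACGGCGTTTCCCGCTGATA, then reverse).

5′-ATAGTCGCCCTTTGCGGCAGAGCATTAAGAGCACGCGAGGATCTGCCAGTACTGAAAAACATG-3′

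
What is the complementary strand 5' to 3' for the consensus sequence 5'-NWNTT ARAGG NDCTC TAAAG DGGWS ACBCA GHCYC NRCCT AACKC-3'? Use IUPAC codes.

5'-GMGTTAGGYNGRGDCTGVGTSWCCHCTTTAGAGHNCCTYTAANWN-3'

Standard pairs A↔T, G↔C; ambiguity codes pair R↔Y, K↔M, W↔W, S↔S, B↔V, D↔H, N↔N. Complement (NWNAATYTCCNHGAGATTTCHCCWSTGVGTCDGRGNYGGATTGMG), then reverse for 5'→3'.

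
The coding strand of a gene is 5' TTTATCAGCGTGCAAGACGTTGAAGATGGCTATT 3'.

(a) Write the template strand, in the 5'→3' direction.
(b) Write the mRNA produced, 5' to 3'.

(a) 5'-AATAGCCATCTTCAACGTCTTGCACGCTGATAAA-3'
(b) 5'-UUUAUCAGCGUGCAAGACGUUGAAGAUGGCUAUU-3'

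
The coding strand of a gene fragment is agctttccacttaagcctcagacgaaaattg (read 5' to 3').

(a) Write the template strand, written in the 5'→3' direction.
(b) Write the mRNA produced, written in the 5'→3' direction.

(a) 5'-CAATTTTCGTCTGAGGCTTAAGTGGAAAGCT-3'
(b) 5'-AGCUUUCCACUUAAGCCUCAGACGAAAAUUG-3'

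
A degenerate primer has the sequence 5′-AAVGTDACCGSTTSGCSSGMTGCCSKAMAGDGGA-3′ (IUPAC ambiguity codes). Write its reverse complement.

Standard pairs A↔T, G↔C; ambiguity codes pair M↔K, S↔S, D↔H, V↔B. Complement (TTBCAHTGGCSAASCGSSCKACGGSMTKTCHCCT), then reverse for 5'→3'.

5'-TCCHCTKTMSGGCAKCSSGCSAASCGGTHACBTT-3'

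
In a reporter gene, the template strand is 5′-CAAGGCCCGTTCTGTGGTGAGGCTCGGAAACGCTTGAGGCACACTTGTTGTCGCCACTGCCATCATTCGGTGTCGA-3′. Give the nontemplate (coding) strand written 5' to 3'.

The coding strand is complementary and antiparallel to the template: take the complement (A↔T, G↔C) and reverse.

5'-TCGACACCGAATGATGGCAGTGGCGACAACAAGTGTGCCTCAAGCGTTTCCGAGCCTCACCACAGAACGGGCCTTG-3'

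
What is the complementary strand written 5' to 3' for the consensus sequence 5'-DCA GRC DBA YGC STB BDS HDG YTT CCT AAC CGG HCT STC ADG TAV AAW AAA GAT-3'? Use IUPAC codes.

Standard pairs A↔T, G↔C; ambiguity codes pair R↔Y, W↔W, S↔S, B↔V, D↔H. Complement (HGTCYGHVTRCGSAVVHSDHCRAAGGATTGGCCDGASAGTHCATBTTWTTTCTA), then reverse for 5'→3'.

5'-ATCTTTWTTBTACHTGASAGDCCGGTTAGGAARCHDSHVVASGCRTVHGYCTGH-3'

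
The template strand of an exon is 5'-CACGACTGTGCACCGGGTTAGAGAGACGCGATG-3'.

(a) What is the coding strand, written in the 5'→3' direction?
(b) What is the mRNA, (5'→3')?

(a) 5'-CATCGCGTCTCTCTAACCCGGTGCACAGTCGTG-3'
(b) 5'-CAUCGCGUCUCUCUAACCCGGUGCACAGUCGUG-3'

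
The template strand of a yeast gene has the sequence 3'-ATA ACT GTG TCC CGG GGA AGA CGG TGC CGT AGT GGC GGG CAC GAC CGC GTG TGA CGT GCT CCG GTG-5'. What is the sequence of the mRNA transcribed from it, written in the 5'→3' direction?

5'-UAUUGACACAGGGCCCCUUCUGCCACGGCAUCACCGCCCGUGCUGGCGCACACUGCACGAGGCCAC-3'

Reading the template 3'→5' as shown, RNA polymerase pairs each base (A→U, T→A, G↔C) to build mRNA 5'→3' directly.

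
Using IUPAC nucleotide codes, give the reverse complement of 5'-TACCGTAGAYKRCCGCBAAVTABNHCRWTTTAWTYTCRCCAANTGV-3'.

Standard pairs A↔T, G↔C; ambiguity codes pair R↔Y, K↔M, W↔W, B↔V, H↔D, N↔N. Complement (ATGGCATCTRMYGGCGVTTBATVNDGYWAAATWARAGYGGTTNACB), then reverse for 5'→3'.

5'-BCANTTGGYGARAWTAAAWYGDNVTABTTVGCGGYMRTCTACGGTA-3'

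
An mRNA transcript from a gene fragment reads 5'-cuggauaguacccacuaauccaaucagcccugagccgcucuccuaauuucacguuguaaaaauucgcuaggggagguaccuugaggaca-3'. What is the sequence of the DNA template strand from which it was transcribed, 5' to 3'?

Replace U with T to get the coding DNA strand: CTGGATAGTACCCACTAATCCAATCAGCCCTGAGCCGCTCTCCTAATTTCACGTTGTAAAAATTCGCTAGGGGAGGTACCTTGAGGACA. The template strand is its reverse complement (complement GACCTATCATGGGTGATTAGGTTAGTCGGGACTCGGCGAGAGGATTAAAGTGCAACATTTTTAAGCGATCCCCTCCATGGAACTCCTGT, then reverse).

5'-TGTCCTCAAGGTACCTCCCCTAGCGAATTTTTACAACGTGAAATTAGGAGAGCGGCTCAGGGCTGATTGGATTAGTGGGTACTATCCAG-3'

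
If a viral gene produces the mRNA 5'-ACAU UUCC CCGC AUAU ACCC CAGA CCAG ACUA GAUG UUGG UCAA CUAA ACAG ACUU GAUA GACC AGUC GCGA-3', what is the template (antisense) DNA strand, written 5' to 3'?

5'-TCGCGACTGGTCTATCAAGTCTGTTTAGTTGACCAACATCTAGTCTGGTCTGGGGTATATGCGGGGAAATGT-3'

Replace U with T to get the coding DNA strand: ACATTTCCCCGCATATACCCCAGACCAGACTAGATGTTGGTCAACTAAACAGACTTGATAGACCAGTCGCGA. The template strand is its reverse complement (complement TGTAAAGGGGCGTATATGGGGTCTGGTCTGATCTACAACCAGTTGATTTGTCTGAACTATCTGGTCAGCGCT, then reverse).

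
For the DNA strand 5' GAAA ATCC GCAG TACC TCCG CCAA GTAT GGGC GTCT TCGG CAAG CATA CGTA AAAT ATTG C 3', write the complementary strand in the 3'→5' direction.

Base-pairing A↔T, G↔C gives the complement. The complementary strand is antiparallel, so paired with a 5'→3' strand it runs 3'→5'.

3'-CTTTTAGGCGTCATGGAGGCGGTTCATACCCGCAGAAGCCGTTCGTATGCATTTTATAACG-5'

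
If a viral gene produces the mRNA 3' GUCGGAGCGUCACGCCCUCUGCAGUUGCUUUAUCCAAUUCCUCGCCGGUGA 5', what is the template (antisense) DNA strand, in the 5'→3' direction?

5'-CAGCCTCGCAGTGCGGGAGACGTCAACGAAATAGGTTAAGGAGCGGCCACT-3'

Written 5'→3' the mRNA is AGUGGCCGCUCCUUAACCUAUUUCGUUGACGUCUCCCGCACUGCGAGGCUG, so the coding DNA strand is AGTGGCCGCTCCTTAACCTATTTCGTTGACGTCTCCCGCACTGCGAGGCTG. The template is its reverse complement.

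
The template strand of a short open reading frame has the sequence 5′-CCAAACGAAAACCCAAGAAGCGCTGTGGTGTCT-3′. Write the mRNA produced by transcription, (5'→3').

5'-AGACACCACAGCGCUUCUUGGGUUUUCGUUUGG-3'

The mRNA has the sequence of the coding strand (reverse complement of the template) with T→U. Reverse complement of CCAAACGAAAACCCAAGAAGCGCTGTGGTGTCT is AGACACCACAGCGCTTCTTGGGTTTTCGTTTGG; then T→U.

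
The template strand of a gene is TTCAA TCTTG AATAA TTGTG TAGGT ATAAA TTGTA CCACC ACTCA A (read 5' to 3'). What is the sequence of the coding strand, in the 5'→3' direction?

The coding strand is complementary and antiparallel to the template: take the complement (A↔T, G↔C) and reverse.

5'-TTGAGTGGTGGTACAATTTATACCTACACAATTATTCAAGATTGAA-3'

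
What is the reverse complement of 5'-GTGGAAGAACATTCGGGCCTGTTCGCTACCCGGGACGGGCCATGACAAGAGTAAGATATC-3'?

Complement each base (A↔T, G↔C): CACCTTCTTGTAAGCCCGGACAAGCGATGGGCCCTGCCCGGTACTGTTCTCATTCTATAG. Then reverse.

5′-GATATCTTACTCTTGTCATGGCCCGTCCCGGGTAGCGAACAGGCCCGAATGTTCTTCCAC-3′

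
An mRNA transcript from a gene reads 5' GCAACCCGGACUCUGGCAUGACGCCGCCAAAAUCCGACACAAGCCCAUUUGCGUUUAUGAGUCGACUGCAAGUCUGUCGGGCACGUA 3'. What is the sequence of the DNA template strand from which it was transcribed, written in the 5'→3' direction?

Replace U with T to get the coding DNA strand: GCAACCCGGACTCTGGCATGACGCCGCCAAAATCCGACACAAGCCCATTTGCGTTTATGAGTCGACTGCAAGTCTGTCGGGCACGTA. The template strand is its reverse complement (complement CGTTGGGCCTGAGACCGTACTGCGGCGGTTTTAGGCTGTGTTCGGGTAAACGCAAATACTCAGCTGACGTTCAGACAGCCCGTGCAT, then reverse).

5'-TACGTGCCCGACAGACTTGCAGTCGACTCATAAACGCAAATGGGCTTGTGTCGGATTTTGGCGGCGTCATGCCAGAGTCCGGGTTGC-3'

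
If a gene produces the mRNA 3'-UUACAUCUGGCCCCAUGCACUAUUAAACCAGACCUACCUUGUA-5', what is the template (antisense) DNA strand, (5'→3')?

Written 5'→3' the mRNA is AUGUUCCAUCCAGACCAAAUUAUCACGUACCCCGGUCUACAUU, so the coding DNA strand is ATGTTCCATCCAGACCAAATTATCACGTACCCCGGTCTACATT. The template is its reverse complement.

5'-AATGTAGACCGGGGTACGTGATAATTTGGTCTGGATGGAACAT-3'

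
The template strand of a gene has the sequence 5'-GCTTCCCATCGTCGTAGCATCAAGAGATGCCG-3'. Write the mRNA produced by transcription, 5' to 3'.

5′-CGGCAUCUCUUGAUGCUACGACGAUGGGAAGC-3′

The mRNA has the sequence of the coding strand (reverse complement of the template) with T→U. Reverse complement of GCTTCCCATCGTCGTAGCATCAAGAGATGCCG is CGGCATCTCTTGATGCTACGACGATGGGAAGC; then T→U.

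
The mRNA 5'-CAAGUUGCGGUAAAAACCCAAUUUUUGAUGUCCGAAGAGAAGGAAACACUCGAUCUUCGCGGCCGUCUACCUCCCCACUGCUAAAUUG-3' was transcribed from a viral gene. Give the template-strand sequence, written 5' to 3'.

5'-CAATTTAGCAGTGGGGAGGTAGACGGCCGCGAAGATCGAGTGTTTCCTTCTCTTCGGACATCAAAAATTGGGTTTTTACCGCAACTTG-3'

Replace U with T to get the coding DNA strand: CAAGTTGCGGTAAAAACCCAATTTTTGATGTCCGAAGAGAAGGAAACACTCGATCTTCGCGGCCGTCTACCTCCCCACTGCTAAATTG. The template strand is its reverse complement (complement GTTCAACGCCATTTTTGGGTTAAAAACTACAGGCTTCTCTTCCTTTGTGAGCTAGAAGCGCCGGCAGATGGAGGGGTGACGATTTAAC, then reverse).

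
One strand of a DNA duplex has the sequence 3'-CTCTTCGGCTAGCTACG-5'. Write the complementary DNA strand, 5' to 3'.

5′-GAGAAGCCGATCGATGC-3′

The strand is given 3'→5', so its complement runs 5'→3' in the same left-to-right order: pair each base A↔T, G↔C.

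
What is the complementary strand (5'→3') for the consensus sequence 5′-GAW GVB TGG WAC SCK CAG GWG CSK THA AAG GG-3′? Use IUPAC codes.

5'-CCCTTTDAMSGCWCCTGMGSGTWCCAVBCWTC-3'

Standard pairs A↔T, G↔C; ambiguity codes pair K↔M, W↔W, S↔S, B↔V, H↔D. Complement (CTWCBVACCWTGSGMGTCCWCGSMADTTTCCC), then reverse for 5'→3'.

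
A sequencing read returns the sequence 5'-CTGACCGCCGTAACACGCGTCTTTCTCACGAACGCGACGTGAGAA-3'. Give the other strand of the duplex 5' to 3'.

Pairing A↔T and G↔C gives GACTGGCGGCATTGTGCGCAGAAAGAGTGCTTGCGCTGCACTCTT, running 3'→5'. Reverse for the 5'→3' convention.

5'-TTCTCACGTCGCGTTCGTGAGAAAGACGCGTGTTACGGCGGTCAG-3'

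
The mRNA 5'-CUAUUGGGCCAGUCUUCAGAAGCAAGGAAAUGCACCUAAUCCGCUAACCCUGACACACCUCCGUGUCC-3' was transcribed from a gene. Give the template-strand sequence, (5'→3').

Replace U with T to get the coding DNA strand: CTATTGGGCCAGTCTTCAGAAGCAAGGAAATGCACCTAATCCGCTAACCCTGACACACCTCCGTGTCC. The template strand is its reverse complement (complement GATAACCCGGTCAGAAGTCTTCGTTCCTTTACGTGGATTAGGCGATTGGGACTGTGTGGAGGCACAGG, then reverse).

5'-GGACACGGAGGTGTGTCAGGGTTAGCGGATTAGGTGCATTTCCTTGCTTCTGAAGACTGGCCCAATAG-3'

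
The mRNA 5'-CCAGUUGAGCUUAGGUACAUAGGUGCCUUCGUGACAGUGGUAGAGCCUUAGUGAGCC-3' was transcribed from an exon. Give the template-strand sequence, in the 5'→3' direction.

5'-GGCTCACTAAGGCTCTACCACTGTCACGAAGGCACCTATGTACCTAAGCTCAACTGG-3'

Replace U with T to get the coding DNA strand: CCAGTTGAGCTTAGGTACATAGGTGCCTTCGTGACAGTGGTAGAGCCTTAGTGAGCC. The template strand is its reverse complement (complement GGTCAACTCGAATCCATGTATCCACGGAAGCACTGTCACCATCTCGGAATCACTCGG, then reverse).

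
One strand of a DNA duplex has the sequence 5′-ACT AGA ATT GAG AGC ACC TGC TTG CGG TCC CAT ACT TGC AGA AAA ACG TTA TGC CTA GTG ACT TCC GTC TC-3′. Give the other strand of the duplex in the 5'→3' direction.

5'-GAGACGGAAGTCACTAGGCATAACGTTTTTCTGCAAGTATGGGACCGCAAGCAGGTGCTCTCAATTCTAGT-3'

The complement of ACTAGAATTGAGAGCACCTGCTTGCGGTCCCATACTTGCAGAAAAACGTTATGCCTAGTGACTTCCGTCTC is TGATCTTAACTCTCGTGGACGAACGCCAGGGTATGAACGTCTTTTTGCAATACGGATCACTGAAGGCAGAG (A↔T, G↔C). DNA strands are antiparallel, so the complementary strand runs 3'→5'; reversing gives the 5'→3' form.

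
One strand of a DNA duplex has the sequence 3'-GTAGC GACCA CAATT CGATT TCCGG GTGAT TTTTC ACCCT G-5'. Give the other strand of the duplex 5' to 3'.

5'-CATCGCTGGTGTTAAGCTAAAGGCCCACTAAAAAGTGGGAC-3'

The strand is given 3'→5', so its complement runs 5'→3' in the same left-to-right order: pair each base A↔T, G↔C.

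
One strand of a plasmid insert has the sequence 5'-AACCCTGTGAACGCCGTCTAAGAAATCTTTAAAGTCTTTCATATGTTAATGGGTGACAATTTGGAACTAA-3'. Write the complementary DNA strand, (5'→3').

The complement of AACCCTGTGAACGCCGTCTAAGAAATCTTTAAAGTCTTTCATATGTTAATGGGTGACAATTTGGAACTAA is TTGGGACACTTGCGGCAGATTCTTTAGAAATTTCAGAAAGTATACAATTACCCACTGTTAAACCTTGATT (A↔T, G↔C). DNA strands are antiparallel, so the complementary strand runs 3'→5'; reversing gives the 5'→3' form.

5'-TTAGTTCCAAATTGTCACCCATTAACATATGAAAGACTTTAAAGATTTCTTAGACGGCGTTCACAGGGTT-3'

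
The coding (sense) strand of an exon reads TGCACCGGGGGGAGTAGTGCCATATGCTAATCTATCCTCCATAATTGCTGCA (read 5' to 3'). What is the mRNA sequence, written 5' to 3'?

5'-UGCACCGGGGGGAGUAGUGCCAUAUGCUAAUCUAUCCUCCAUAAUUGCUGCA-3'

The mRNA is synthesized from the template strand, so it matches the coding strand with T replaced by U.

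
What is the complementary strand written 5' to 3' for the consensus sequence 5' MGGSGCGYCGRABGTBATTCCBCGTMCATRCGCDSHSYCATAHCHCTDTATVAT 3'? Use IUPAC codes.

5'-ATBATAHAGDGDTATGRSDSHGCGYATGKACGVGGAATVACVTYCGRCGCSCCK-3'

Standard pairs A↔T, G↔C; ambiguity codes pair R↔Y, M↔K, S↔S, B↔V, D↔H. Complement (KCCSCGCRGCYTVCAVTAAGGVGCAKGTAYGCGHSDSRGTATDGDGAHATABTA), then reverse for 5'→3'.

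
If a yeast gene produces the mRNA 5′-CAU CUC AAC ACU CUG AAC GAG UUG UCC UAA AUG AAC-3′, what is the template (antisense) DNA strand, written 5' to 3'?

5'-GTTCATTTAGGACAACTCGTTCAGAGTGTTGAGATG-3'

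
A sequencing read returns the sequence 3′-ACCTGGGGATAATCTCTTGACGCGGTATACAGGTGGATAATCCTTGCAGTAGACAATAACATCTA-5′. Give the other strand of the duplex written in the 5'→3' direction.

The strand is given 3'→5', so its complement runs 5'→3' in the same left-to-right order: pair each base A↔T, G↔C.

5'-TGGACCCCTATTAGAGAACTGCGCCATATGTCCACCTATTAGGAACGTCATCTGTTATTGTAGAT-3'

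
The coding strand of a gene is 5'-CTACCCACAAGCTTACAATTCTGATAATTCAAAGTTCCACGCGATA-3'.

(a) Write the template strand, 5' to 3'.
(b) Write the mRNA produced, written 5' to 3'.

(a) 5'-TATCGCGTGGAACTTTGAATTATCAGAATTGTAAGCTTGTGGGTAG-3'
(b) 5'-CUACCCACAAGCUUACAAUUCUGAUAAUUCAAAGUUCCACGCGAUA-3'

(a) The template strand is the reverse complement of the coding strand: complement GATGGGTGTTCGAATGTTAAGACTATTAAGTTTCAAGGTGCGCTAT, then reverse.
(b) mRNA matches the coding strand with T→U.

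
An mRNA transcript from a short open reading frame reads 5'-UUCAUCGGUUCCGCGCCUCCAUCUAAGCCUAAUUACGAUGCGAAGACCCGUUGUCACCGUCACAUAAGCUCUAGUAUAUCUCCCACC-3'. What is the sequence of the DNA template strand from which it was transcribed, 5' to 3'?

5'-GGTGGGAGATATACTAGAGCTTATGTGACGGTGACAACGGGTCTTCGCATCGTAATTAGGCTTAGATGGAGGCGCGGAACCGATGAA-3'

Replace U with T to get the coding DNA strand: TTCATCGGTTCCGCGCCTCCATCTAAGCCTAATTACGATGCGAAGACCCGTTGTCACCGTCACATAAGCTCTAGTATATCTCCCACC. The template strand is its reverse complement (complement AAGTAGCCAAGGCGCGGAGGTAGATTCGGATTAATGCTACGCTTCTGGGCAACAGTGGCAGTGTATTCGAGATCATATAGAGGGTGG, then reverse).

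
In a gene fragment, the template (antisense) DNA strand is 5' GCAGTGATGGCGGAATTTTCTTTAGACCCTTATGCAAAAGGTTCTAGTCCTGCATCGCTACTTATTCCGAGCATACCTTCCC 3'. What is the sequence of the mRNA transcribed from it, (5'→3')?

5'-GGGAAGGUAUGCUCGGAAUAAGUAGCGAUGCAGGACUAGAACCUUUUGCAUAAGGGUCUAAAGAAAAUUCCGCCAUCACUGC-3'

The mRNA has the sequence of the coding strand (reverse complement of the template) with T→U. Reverse complement of GCAGTGATGGCGGAATTTTCTTTAGACCCTTATGCAAAAGGTTCTAGTCCTGCATCGCTACTTATTCCGAGCATACCTTCCC is GGGAAGGTATGCTCGGAATAAGTAGCGATGCAGGACTAGAACCTTTTGCATAAGGGTCTAAAGAAAATTCCGCCATCACTGC; then T→U.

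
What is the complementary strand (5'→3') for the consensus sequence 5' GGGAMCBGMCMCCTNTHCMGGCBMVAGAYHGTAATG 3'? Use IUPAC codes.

5'-CATTACDRTCTBKVGCCKGDANAGGKGKCVGKTCCC-3'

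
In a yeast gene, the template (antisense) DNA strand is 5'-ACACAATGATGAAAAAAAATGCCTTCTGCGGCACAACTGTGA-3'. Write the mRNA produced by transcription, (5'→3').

5'-UCACAGUUGUGCCGCAGAAGGCAUUUUUUUUCAUCAUUGUGU-3'

The mRNA has the sequence of the coding strand (reverse complement of the template) with T→U. Reverse complement of ACACAATGATGAAAAAAAATGCCTTCTGCGGCACAACTGTGA is TCACAGTTGTGCCGCAGAAGGCATTTTTTTTCATCATTGTGT; then T→U.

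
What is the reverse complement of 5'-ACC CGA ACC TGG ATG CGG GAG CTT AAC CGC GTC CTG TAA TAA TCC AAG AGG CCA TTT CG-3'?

Reading the sequence 3'→5' and pairing each base (A↔T, G↔C) gives the reverse complement directly.

5'-CGAAATGGCCTCTTGGATTATTACAGGACGCGGTTAAGCTCCCGCATCCAGGTTCGGGT-3'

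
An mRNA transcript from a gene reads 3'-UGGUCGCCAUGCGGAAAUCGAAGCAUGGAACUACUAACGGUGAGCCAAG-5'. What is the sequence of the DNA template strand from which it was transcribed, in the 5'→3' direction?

5'-ACCAGCGGTACGCCTTTAGCTTCGTACCTTGATGATTGCCACTCGGTTC-3'

Written 5'→3' the mRNA is GAACCGAGUGGCAAUCAUCAAGGUACGAAGCUAAAGGCGUACCGCUGGU, so the coding DNA strand is GAACCGAGTGGCAATCATCAAGGTACGAAGCTAAAGGCGTACCGCTGGT. The template is its reverse complement.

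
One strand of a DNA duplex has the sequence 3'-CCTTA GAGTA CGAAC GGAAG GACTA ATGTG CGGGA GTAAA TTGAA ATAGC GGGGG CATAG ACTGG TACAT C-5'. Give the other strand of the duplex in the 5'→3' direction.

5′-GGAATCTCATGCTTGCCTTCCTGATTACACGCCCTCATTTAACTTTATCGCCCCCGTATCTGACCATGTAG-3′

The strand is given 3'→5', so its complement runs 5'→3' in the same left-to-right order: pair each base A↔T, G↔C.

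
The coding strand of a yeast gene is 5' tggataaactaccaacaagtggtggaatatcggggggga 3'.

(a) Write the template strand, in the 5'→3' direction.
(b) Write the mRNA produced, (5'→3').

(a) 5′-TCCCCCCCGATATTCCACCACTTGTTGGTAGTTTATCCA-3′
(b) 5′-UGGAUAAACUACCAACAAGUGGUGGAAUAUCGGGGGGGA-3′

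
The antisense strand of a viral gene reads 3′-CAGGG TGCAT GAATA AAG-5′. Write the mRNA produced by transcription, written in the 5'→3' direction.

5'-GUCCCACGUACUUAUUUC-3'

Reading the template 3'→5' as shown, RNA polymerase pairs each base (A→U, T→A, G↔C) to build mRNA 5'→3' directly.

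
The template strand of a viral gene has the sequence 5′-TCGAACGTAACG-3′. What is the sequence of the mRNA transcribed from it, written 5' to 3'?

5'-CGUUACGUUCGA-3'

The mRNA has the sequence of the coding strand (reverse complement of the template) with T→U. Reverse complement of TCGAACGTAACG is CGTTACGTTCGA; then T→U.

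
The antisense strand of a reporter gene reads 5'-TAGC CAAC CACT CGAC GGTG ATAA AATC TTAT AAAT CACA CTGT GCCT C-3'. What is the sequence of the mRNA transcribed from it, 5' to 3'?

RNA polymerase reads the template 3'→5' and synthesizes mRNA 5'→3' by base-pairing (A→U, T→A, G↔C). The complement of the template is ATCGGTTGGTGAGCTGCCACTATTTTAGAATATTTAGTGTGACACGGAG; antiparallel, so 5'→3' the coding strand is GAGGCACAGTGTGATTTATAAGATTTTATCACCGTCGAGTGGTTGGCTA. Replace T with U for the mRNA.

5'-GAGGCACAGUGUGAUUUAUAAGAUUUUAUCACCGUCGAGUGGUUGGCUA-3'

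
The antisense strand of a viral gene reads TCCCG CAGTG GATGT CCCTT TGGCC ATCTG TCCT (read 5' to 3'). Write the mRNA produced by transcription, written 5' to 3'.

5'-AGGACAGAUGGCCAAAGGGACAUCCACUGCGGGA-3'

RNA polymerase reads the template 3'→5' and synthesizes mRNA 5'→3' by base-pairing (A→U, T→A, G↔C). The complement of the template is AGGGCGTCACCTACAGGGAAACCGGTAGACAGGA; antiparallel, so 5'→3' the coding strand is AGGACAGATGGCCAAAGGGACATCCACTGCGGGA. Replace T with U for the mRNA.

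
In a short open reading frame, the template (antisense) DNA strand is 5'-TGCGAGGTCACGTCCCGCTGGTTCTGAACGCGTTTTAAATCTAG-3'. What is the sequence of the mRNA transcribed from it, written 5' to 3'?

5'-CUAGAUUUAAAACGCGUUCAGAACCAGCGGGACGUGACCUCGCA-3'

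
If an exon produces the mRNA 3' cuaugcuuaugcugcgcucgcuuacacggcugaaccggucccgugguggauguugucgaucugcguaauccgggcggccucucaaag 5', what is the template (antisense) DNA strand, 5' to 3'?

5′-GATACGAATACGACGCGAGCGAATGTGCCGACTTGGCCAGGGCACCACCTACAACAGCTAGACGCATTAGGCCCGCCGGAGAGTTTC-3′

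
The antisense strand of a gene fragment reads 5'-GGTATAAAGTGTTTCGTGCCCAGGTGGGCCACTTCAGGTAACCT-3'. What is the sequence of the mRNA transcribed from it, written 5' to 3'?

5'-AGGUUACCUGAAGUGGCCCACCUGGGCACGAAACACUUUAUACC-3'

RNA polymerase reads the template 3'→5' and synthesizes mRNA 5'→3' by base-pairing (A→U, T→A, G↔C). The complement of the template is CCATATTTCACAAAGCACGGGTCCACCCGGTGAAGTCCATTGGA; antiparallel, so 5'→3' the coding strand is AGGTTACCTGAAGTGGCCCACCTGGGCACGAAACACTTTATACC. Replace T with U for the mRNA.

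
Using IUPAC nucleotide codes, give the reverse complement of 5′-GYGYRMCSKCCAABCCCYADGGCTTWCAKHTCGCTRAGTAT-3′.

5'-ATACTYAGCGADMTGWAAGCCHTRGGGVTTGGMSGKYRCRC-3'

Standard pairs A↔T, G↔C; ambiguity codes pair R↔Y, M↔K, W↔W, S↔S, B↔V, D↔H. Complement (CRCRYKGSMGGTTVGGGRTHCCGAAWGTMDAGCGAYTCATA), then reverse for 5'→3'.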